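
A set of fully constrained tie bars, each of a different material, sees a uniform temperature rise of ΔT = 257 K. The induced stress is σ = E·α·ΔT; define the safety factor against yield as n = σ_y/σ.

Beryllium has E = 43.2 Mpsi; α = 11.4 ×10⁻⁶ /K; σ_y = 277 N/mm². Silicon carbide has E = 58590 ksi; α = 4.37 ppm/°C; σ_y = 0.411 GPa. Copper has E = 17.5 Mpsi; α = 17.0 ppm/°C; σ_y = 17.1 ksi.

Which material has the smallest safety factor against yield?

Converting E to GPa, α to ×10⁻⁶/K, σ_y to MPa, then σ and n for each:
  beryllium: E = 297.9, α = 11.4, σ_y = 277.0 → σ = 873 MPa, n = 0.317
  silicon carbide: E = 404.0, α = 4.37, σ_y = 411.0 → σ = 454 MPa, n = 0.906
  copper: E = 120.7, α = 17.0, σ_y = 117.9 → σ = 527 MPa, n = 0.224
Copper has the lowest safety factor, n = 0.224.

copper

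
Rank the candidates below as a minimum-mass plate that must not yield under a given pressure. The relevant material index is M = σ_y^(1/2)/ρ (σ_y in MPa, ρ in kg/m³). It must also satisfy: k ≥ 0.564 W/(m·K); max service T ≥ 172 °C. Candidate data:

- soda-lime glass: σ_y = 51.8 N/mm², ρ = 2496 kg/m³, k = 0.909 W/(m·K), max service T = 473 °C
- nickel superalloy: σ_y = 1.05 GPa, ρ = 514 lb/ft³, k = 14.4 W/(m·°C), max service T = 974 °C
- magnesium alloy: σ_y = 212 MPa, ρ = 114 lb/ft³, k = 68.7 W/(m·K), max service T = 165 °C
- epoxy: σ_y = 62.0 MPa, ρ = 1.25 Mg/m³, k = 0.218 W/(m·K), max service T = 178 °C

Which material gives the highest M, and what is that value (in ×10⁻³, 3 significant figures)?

nickel superalloy, M = 3.94×10⁻³

Screen on constraints: k ≥ 0.564 W/(m·K); max service T ≥ 172 °C. Survivors: soda-lime glass, nickel superalloy.
In SI units:
  soda-lime glass: σ_y = 51.80 MPa, ρ = 2496 kg/m³
  nickel superalloy: σ_y = 1050 MPa, ρ = 8233 kg/m³
  nickel superalloy: M = 3.94×10⁻³
  soda-lime glass: M = 2.88×10⁻³
Highest index: nickel superalloy.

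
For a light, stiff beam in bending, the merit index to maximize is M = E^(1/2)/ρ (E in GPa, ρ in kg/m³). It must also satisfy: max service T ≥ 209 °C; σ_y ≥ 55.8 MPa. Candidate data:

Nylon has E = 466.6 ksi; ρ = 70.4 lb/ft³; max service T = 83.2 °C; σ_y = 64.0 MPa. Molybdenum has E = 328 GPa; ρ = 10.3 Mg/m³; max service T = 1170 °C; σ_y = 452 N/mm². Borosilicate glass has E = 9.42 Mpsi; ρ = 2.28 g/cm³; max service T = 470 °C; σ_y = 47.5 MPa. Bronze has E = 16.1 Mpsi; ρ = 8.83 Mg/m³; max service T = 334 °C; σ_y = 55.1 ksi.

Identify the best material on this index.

molybdenum

Screen on constraints: max service T ≥ 209 °C; σ_y ≥ 55.8 MPa. Survivors: molybdenum, bronze.
Putting every candidate on a common basis:
  molybdenum: E = 328.0 GPa, ρ = 10300 kg/m³
  bronze: E = 111.0 GPa, ρ = 8830 kg/m³
  molybdenum: M = 1.76×10⁻³
  bronze: M = 1.19×10⁻³
The maximum is for molybdenum.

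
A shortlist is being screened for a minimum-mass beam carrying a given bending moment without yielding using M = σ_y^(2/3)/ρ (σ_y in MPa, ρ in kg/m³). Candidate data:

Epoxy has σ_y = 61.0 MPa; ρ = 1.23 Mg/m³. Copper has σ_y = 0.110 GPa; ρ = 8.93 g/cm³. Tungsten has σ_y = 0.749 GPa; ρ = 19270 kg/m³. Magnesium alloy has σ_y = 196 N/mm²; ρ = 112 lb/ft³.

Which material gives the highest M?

magnesium alloy

Convert each candidate to consistent units, then evaluate M:
  epoxy: σ_y = 61.00 MPa, ρ = 1230 kg/m³
  copper: σ_y = 110.0 MPa, ρ = 8930 kg/m³
  tungsten: σ_y = 749.0 MPa, ρ = 19270 kg/m³
  magnesium alloy: σ_y = 196.0 MPa, ρ = 1794 kg/m³
  magnesium alloy: M = 18.8×10⁻³
  epoxy: M = 12.6×10⁻³
  tungsten: M = 4.28×10⁻³
  copper: M = 2.57×10⁻³
Magnesium alloy ranks first.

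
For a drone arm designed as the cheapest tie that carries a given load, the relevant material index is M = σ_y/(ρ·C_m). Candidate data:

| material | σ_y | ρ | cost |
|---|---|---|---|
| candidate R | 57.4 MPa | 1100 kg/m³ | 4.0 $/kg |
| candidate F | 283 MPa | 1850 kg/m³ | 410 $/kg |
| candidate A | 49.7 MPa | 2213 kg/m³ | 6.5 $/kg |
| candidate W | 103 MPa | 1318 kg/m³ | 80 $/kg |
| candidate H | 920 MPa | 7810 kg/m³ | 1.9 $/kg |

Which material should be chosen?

candidate H

Evaluate M for each candidate:
  candidate H: M = 62.0 kN·m per $
  candidate R: M = 13.0 kN·m per $
  candidate A: M = 3.46 kN·m per $
  candidate W: M = 0.977 kN·m per $
  candidate F: M = 0.373 kN·m per $
Candidate H has the largest M.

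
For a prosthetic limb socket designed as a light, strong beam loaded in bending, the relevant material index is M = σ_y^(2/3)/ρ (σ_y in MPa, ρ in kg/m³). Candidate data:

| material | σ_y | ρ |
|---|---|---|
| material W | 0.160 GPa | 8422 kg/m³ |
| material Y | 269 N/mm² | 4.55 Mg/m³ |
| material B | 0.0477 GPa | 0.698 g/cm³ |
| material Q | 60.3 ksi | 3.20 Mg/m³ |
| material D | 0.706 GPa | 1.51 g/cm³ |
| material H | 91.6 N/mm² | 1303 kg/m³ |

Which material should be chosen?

Convert each candidate to consistent units, then evaluate M:
  material W: σ_y = 160.0 MPa, ρ = 8422 kg/m³
  material Y: σ_y = 269.0 MPa, ρ = 4550 kg/m³
  material B: σ_y = 47.70 MPa, ρ = 698.0 kg/m³
  material Q: σ_y = 415.8 MPa, ρ = 3200 kg/m³
  material D: σ_y = 706.0 MPa, ρ = 1510 kg/m³
  material H: σ_y = 91.60 MPa, ρ = 1303 kg/m³
  material D: M = 52.5×10⁻³
  material B: M = 18.8×10⁻³
  material Q: M = 17.4×10⁻³
  material H: M = 15.6×10⁻³
  material Y: M = 9.16×10⁻³
  material W: M = 3.50×10⁻³
Material D has the largest M.

material D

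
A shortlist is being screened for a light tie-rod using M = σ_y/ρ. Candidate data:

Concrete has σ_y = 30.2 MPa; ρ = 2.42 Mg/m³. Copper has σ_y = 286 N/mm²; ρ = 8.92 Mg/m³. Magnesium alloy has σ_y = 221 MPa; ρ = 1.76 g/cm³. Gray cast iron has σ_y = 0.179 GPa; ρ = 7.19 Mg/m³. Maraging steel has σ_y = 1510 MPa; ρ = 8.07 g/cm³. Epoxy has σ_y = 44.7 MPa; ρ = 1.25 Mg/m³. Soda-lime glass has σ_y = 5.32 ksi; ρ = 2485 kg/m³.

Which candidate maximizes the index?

After converting to SI:
  concrete: σ_y = 30.20 MPa, ρ = 2420 kg/m³
  copper: σ_y = 286.0 MPa, ρ = 8920 kg/m³
  magnesium alloy: σ_y = 221.0 MPa, ρ = 1760 kg/m³
  gray cast iron: σ_y = 179.0 MPa, ρ = 7190 kg/m³
  maraging steel: σ_y = 1510 MPa, ρ = 8070 kg/m³
  epoxy: σ_y = 44.70 MPa, ρ = 1250 kg/m³
  soda-lime glass: σ_y = 36.68 MPa, ρ = 2485 kg/m³
  maraging steel: M = 187 kN·m/kg
  magnesium alloy: M = 126 kN·m/kg
  epoxy: M = 35.8 kN·m/kg
  copper: M = 32.1 kN·m/kg
  gray cast iron: M = 24.9 kN·m/kg
  soda-lime glass: M = 14.8 kN·m/kg
  concrete: M = 12.5 kN·m/kg
Maraging steel has the largest M.

maraging steel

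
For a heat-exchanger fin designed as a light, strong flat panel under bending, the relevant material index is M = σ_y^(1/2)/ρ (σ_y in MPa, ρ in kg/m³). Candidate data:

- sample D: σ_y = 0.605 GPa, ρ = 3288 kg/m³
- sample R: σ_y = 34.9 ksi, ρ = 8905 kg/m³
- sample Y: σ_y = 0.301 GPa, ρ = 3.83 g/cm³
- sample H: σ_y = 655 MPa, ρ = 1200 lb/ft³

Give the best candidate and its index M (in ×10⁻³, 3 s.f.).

In SI units:
  sample D: σ_y = 605.0 MPa, ρ = 3288 kg/m³
  sample R: σ_y = 240.6 MPa, ρ = 8905 kg/m³
  sample Y: σ_y = 301.0 MPa, ρ = 3830 kg/m³
  sample H: σ_y = 655.0 MPa, ρ = 19220 kg/m³
  sample D: M = 7.48×10⁻³
  sample Y: M = 4.53×10⁻³
  sample R: M = 1.74×10⁻³
  sample H: M = 1.33×10⁻³
Highest index: sample D.

sample D, M = 7.48×10⁻³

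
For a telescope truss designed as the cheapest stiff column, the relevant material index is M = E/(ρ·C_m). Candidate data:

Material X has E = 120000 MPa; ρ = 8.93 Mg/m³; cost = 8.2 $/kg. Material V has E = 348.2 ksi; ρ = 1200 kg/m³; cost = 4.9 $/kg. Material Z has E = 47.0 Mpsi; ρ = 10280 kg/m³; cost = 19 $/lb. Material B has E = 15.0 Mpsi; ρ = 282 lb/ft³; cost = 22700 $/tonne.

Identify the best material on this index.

material X

Putting every candidate on a common basis:
  material X: E = 120.0 GPa, ρ = 8930 kg/m³, cost = 8.200 $/kg
  material V: E = 2.401 GPa, ρ = 1200 kg/m³, cost = 4.900 $/kg
  material Z: E = 324.1 GPa, ρ = 10280 kg/m³, cost = 41.89 $/kg
  material B: E = 103.4 GPa, ρ = 4517 kg/m³, cost = 22.70 $/kg
  material X: M = 1.64 MN·m per $
  material B: M = 1.01 MN·m per $
  material Z: M = 0.753 MN·m per $
  material V: M = 0.408 MN·m per $
Material X ranks first.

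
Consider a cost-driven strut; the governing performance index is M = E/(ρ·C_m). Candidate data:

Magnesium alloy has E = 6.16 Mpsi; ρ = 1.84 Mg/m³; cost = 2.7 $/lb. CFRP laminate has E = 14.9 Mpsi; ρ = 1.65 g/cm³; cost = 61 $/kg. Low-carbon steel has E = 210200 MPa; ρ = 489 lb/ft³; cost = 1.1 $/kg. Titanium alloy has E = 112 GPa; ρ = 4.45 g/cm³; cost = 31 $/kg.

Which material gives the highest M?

Convert each candidate to consistent units, then evaluate M:
  magnesium alloy: E = 42.47 GPa, ρ = 1840 kg/m³, cost = 5.952 $/kg
  CFRP laminate: E = 102.7 GPa, ρ = 1650 kg/m³, cost = 61.00 $/kg
  low-carbon steel: E = 210.2 GPa, ρ = 7833 kg/m³, cost = 1.100 $/kg
  titanium alloy: E = 112.0 GPa, ρ = 4450 kg/m³, cost = 31.00 $/kg
  low-carbon steel: M = 24.4 MN·m per $
  magnesium alloy: M = 3.88 MN·m per $
  CFRP laminate: M = 1.02 MN·m per $
  titanium alloy: M = 0.812 MN·m per $
Low-carbon steel ranks first.

low-carbon steel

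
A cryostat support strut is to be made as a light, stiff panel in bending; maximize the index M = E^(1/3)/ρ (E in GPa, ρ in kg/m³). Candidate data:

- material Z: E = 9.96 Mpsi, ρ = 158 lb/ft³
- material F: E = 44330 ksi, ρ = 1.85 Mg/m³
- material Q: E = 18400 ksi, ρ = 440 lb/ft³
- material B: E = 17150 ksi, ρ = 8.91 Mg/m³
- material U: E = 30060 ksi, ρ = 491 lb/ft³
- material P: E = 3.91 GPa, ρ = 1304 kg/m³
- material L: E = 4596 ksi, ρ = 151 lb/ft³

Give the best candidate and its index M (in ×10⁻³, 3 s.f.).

Putting every candidate on a common basis:
  material Z: E = 68.67 GPa, ρ = 2531 kg/m³
  material F: E = 305.6 GPa, ρ = 1850 kg/m³
  material Q: E = 126.9 GPa, ρ = 7048 kg/m³
  material B: E = 118.2 GPa, ρ = 8910 kg/m³
  material U: E = 207.3 GPa, ρ = 7865 kg/m³
  material P: E = 3.910 GPa, ρ = 1304 kg/m³
  material L: E = 31.69 GPa, ρ = 2419 kg/m³
  material F: M = 3.64×10⁻³
  material Z: M = 1.62×10⁻³
  material L: M = 1.31×10⁻³
  material P: M = 1.21×10⁻³
  material U: M = 0.752×10⁻³
  material Q: M = 0.713×10⁻³
  material B: M = 0.551×10⁻³
Highest index: material F.

material F, M = 3.64×10⁻³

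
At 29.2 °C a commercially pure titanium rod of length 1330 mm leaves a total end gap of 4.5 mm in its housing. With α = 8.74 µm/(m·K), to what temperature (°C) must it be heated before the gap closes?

α·L₀·ΔT = 4.5 mm ⇒ ΔT = 4.5 / (8.74×10⁻⁶ × 1330.0) = 387.1 K.
T = 29.2 + 387.1 = 416.3 °C.

416 °C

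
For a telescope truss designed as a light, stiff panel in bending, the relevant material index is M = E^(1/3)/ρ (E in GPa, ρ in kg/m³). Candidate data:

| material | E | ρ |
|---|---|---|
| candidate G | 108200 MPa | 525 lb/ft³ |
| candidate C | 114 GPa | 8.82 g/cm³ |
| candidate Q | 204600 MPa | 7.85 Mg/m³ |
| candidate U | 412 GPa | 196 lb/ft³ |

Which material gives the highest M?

In SI units:
  candidate G: E = 108.2 GPa, ρ = 8410 kg/m³
  candidate C: E = 114.0 GPa, ρ = 8820 kg/m³
  candidate Q: E = 204.6 GPa, ρ = 7850 kg/m³
  candidate U: E = 412.0 GPa, ρ = 3140 kg/m³
  candidate U: M = 2.37×10⁻³
  candidate Q: M = 0.751×10⁻³
  candidate G: M = 0.567×10⁻³
  candidate C: M = 0.550×10⁻³
Candidate U has the largest M.

candidate U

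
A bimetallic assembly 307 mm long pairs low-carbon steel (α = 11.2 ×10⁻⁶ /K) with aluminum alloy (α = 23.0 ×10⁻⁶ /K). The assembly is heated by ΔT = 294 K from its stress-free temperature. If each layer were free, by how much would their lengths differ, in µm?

Δα = |11.2 − 23.0|×10⁻⁶/K = 11.8×10⁻⁶/K.
ΔL_mismatch = Δα·L·ΔT = 11.8×10⁻⁶ × 307.0 mm × 294.0 K = 1070 µm.

1070 µm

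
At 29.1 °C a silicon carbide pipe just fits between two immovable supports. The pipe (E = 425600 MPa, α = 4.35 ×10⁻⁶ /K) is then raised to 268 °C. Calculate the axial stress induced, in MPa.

E = 425600 MPa = 425.6 GPa.
ΔT = 238.9 K. Constrained thermal stress σ = E·α·ΔT = 425.6×10³ MPa × 4.35×10⁻⁶ × 238.9 = 442 MPa (compressive).

442 MPa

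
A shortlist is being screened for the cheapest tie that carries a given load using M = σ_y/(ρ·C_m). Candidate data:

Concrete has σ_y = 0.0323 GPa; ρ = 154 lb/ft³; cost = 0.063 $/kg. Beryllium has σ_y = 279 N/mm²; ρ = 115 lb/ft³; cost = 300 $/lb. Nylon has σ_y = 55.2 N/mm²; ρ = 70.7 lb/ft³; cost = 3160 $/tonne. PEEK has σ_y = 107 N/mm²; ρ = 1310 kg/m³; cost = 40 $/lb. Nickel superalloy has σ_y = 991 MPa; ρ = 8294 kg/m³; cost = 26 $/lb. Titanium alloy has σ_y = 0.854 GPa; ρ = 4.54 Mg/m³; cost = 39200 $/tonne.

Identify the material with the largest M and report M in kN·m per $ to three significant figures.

In SI units:
  concrete: σ_y = 32.30 MPa, ρ = 2467 kg/m³, cost = 0.06300 $/kg
  beryllium: σ_y = 279.0 MPa, ρ = 1842 kg/m³, cost = 661.4 $/kg
  nylon: σ_y = 55.20 MPa, ρ = 1133 kg/m³, cost = 3.160 $/kg
  PEEK: σ_y = 107.0 MPa, ρ = 1310 kg/m³, cost = 88.18 $/kg
  nickel superalloy: σ_y = 991.0 MPa, ρ = 8294 kg/m³, cost = 57.32 $/kg
  titanium alloy: σ_y = 854.0 MPa, ρ = 4540 kg/m³, cost = 39.20 $/kg
  concrete: M = 208 kN·m per $
  nylon: M = 15.4 kN·m per $
  titanium alloy: M = 4.80 kN·m per $
  nickel superalloy: M = 2.08 kN·m per $
  PEEK: M = 0.926 kN·m per $
  beryllium: M = 0.229 kN·m per $
The maximum is for concrete.

concrete, M = 208 kN·m per $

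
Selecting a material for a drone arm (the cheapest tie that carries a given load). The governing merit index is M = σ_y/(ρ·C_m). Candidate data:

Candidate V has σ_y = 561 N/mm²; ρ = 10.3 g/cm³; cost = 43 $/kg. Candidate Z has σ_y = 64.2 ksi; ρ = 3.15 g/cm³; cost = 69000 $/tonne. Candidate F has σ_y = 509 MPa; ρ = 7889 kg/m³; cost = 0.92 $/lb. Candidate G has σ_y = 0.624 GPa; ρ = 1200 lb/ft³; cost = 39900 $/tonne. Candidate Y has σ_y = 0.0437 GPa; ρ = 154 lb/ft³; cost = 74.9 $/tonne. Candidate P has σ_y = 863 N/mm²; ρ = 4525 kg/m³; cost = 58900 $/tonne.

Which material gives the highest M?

candidate Y

Putting every candidate on a common basis:
  candidate V: σ_y = 561.0 MPa, ρ = 10300 kg/m³, cost = 43.00 $/kg
  candidate Z: σ_y = 442.6 MPa, ρ = 3150 kg/m³, cost = 69.00 $/kg
  candidate F: σ_y = 509.0 MPa, ρ = 7889 kg/m³, cost = 2.028 $/kg
  candidate G: σ_y = 624.0 MPa, ρ = 19220 kg/m³, cost = 39.90 $/kg
  candidate Y: σ_y = 43.70 MPa, ρ = 2467 kg/m³, cost = 0.07490 $/kg
  candidate P: σ_y = 863.0 MPa, ρ = 4525 kg/m³, cost = 58.90 $/kg
  candidate Y: M = 237 kN·m per $
  candidate F: M = 31.8 kN·m per $
  candidate P: M = 3.24 kN·m per $
  candidate Z: M = 2.04 kN·m per $
  candidate V: M = 1.27 kN·m per $
  candidate G: M = 0.814 kN·m per $
Candidate Y ranks first.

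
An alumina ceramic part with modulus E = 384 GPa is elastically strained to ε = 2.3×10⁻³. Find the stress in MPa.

883 MPa

σ = E·ε = 384000 MPa × 2.3×10⁻³ = 883 MPa.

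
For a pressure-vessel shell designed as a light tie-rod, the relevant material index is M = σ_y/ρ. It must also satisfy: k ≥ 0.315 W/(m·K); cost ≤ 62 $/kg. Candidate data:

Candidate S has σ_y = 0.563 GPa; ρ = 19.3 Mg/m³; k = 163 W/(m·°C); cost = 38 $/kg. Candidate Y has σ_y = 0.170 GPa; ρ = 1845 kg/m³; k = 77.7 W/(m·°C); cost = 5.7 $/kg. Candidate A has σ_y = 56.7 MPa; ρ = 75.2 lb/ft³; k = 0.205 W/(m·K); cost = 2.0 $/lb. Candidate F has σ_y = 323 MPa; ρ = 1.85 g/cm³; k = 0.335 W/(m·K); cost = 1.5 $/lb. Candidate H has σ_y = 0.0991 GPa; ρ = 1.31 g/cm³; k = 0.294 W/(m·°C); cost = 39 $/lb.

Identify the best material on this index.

Screen on constraints: k ≥ 0.315 W/(m·K); cost ≤ 62 $/kg. Survivors: candidate S, candidate Y, candidate F.
Normalizing units and computing the index:
  candidate S: σ_y = 563.0 MPa, ρ = 19300 kg/m³
  candidate Y: σ_y = 170.0 MPa, ρ = 1845 kg/m³
  candidate F: σ_y = 323.0 MPa, ρ = 1850 kg/m³
  candidate F: M = 175 kN·m/kg
  candidate Y: M = 92.1 kN·m/kg
  candidate S: M = 29.2 kN·m/kg
Highest index: candidate F.

candidate F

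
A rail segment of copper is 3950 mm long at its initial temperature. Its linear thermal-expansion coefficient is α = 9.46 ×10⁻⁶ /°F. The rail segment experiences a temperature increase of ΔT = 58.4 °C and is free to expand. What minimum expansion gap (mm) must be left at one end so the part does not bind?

3.93 mm

Convert α: 9.46×10⁻⁶/°F × (9/5) = 17.0×10⁻⁶/K.
ΔL = α·L₀·ΔT = 17.0×10⁻⁶ × 3950 mm × 58.40 K = 3.93 mm.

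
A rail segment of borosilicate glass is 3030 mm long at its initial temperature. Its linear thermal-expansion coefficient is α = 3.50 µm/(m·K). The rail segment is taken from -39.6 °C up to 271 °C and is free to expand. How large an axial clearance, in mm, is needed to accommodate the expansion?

3.29 mm

ΔT = 271 − (-39.6) = 310.6 K.
ΔL = α·L₀·ΔT = 3.50×10⁻⁶ × 3030 mm × 310.6 K = 3.29 mm.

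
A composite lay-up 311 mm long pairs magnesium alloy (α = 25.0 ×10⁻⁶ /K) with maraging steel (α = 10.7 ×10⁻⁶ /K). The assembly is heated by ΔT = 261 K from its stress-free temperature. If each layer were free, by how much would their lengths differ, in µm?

Δα = |25.0 − 10.7|×10⁻⁶/K = 14.3×10⁻⁶/K.
ΔL_mismatch = Δα·L·ΔT = 14.3×10⁻⁶ × 311.0 mm × 261.0 K = 1160 µm.

1160 µm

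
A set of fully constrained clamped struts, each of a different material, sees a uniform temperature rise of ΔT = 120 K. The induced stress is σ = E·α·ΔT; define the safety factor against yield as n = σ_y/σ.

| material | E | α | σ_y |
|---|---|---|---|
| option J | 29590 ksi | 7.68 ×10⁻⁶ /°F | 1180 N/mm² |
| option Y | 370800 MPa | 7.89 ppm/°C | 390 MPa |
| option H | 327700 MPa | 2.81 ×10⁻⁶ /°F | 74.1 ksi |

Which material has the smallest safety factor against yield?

option Y

Per material, after unit conversion:
  option J: E = 204.0, α = 13.8, σ_y = 1180 → σ = 338 MPa, n = 3.49
  option Y: E = 370.8, α = 7.89, σ_y = 390.0 → σ = 351 MPa, n = 1.11
  option H: E = 327.7, α = 5.06, σ_y = 510.9 → σ = 199 MPa, n = 2.57
Smallest n: option Y with n = 1.11.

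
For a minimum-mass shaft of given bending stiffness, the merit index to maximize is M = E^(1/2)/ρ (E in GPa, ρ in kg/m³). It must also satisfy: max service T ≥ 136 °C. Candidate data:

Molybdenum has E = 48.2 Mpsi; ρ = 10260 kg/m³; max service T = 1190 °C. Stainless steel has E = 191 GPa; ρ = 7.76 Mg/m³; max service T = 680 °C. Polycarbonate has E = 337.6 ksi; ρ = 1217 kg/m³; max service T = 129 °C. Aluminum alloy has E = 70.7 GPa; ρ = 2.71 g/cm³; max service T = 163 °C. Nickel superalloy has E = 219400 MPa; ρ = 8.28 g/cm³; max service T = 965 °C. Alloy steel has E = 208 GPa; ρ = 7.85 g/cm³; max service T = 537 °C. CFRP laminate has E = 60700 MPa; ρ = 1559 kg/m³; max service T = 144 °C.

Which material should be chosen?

Screen on constraints: max service T ≥ 136 °C. Survivors: molybdenum, stainless steel, aluminum alloy, nickel superalloy, alloy steel, CFRP laminate.
After converting to SI:
  molybdenum: E = 332.3 GPa, ρ = 10260 kg/m³
  stainless steel: E = 191.0 GPa, ρ = 7760 kg/m³
  aluminum alloy: E = 70.70 GPa, ρ = 2710 kg/m³
  nickel superalloy: E = 219.4 GPa, ρ = 8280 kg/m³
  alloy steel: E = 208.0 GPa, ρ = 7850 kg/m³
  CFRP laminate: E = 60.70 GPa, ρ = 1559 kg/m³
  CFRP laminate: M = 5.00×10⁻³
  aluminum alloy: M = 3.10×10⁻³
  alloy steel: M = 1.84×10⁻³
  nickel superalloy: M = 1.79×10⁻³
  stainless steel: M = 1.78×10⁻³
  molybdenum: M = 1.78×10⁻³
CFRP laminate has the largest M.

CFRP laminate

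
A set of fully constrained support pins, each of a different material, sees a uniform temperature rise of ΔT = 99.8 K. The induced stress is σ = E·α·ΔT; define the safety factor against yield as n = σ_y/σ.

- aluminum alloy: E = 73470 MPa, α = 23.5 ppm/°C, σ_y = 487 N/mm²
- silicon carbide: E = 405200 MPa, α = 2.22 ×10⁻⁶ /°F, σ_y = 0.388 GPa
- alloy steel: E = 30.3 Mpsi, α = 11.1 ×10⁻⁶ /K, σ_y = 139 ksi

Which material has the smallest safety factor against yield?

silicon carbide

In consistent units (E in GPa, α in ×10⁻⁶/K, σ_y in MPa):
  aluminum alloy: E = 73.47, α = 23.5, σ_y = 487.0 → σ = 172 MPa, n = 2.83
  silicon carbide: E = 405.2, α = 4.00, σ_y = 388.0 → σ = 162 MPa, n = 2.40
  alloy steel: E = 208.9, α = 11.1, σ_y = 958.4 → σ = 231 MPa, n = 4.14
Silicon carbide has the lowest safety factor, n = 2.40.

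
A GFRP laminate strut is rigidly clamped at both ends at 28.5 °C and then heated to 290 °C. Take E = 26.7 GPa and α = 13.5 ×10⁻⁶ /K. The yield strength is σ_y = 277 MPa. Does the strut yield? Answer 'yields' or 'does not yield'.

does not yield

ΔT = 261.5 K. Constrained thermal stress σ = E·α·ΔT = 26.70×10³ MPa × 13.5×10⁻⁶ × 261.5 = 94.3 MPa (compressive).
Compare to σ_y = 277 MPa: σ < σ_y, so it does not yield.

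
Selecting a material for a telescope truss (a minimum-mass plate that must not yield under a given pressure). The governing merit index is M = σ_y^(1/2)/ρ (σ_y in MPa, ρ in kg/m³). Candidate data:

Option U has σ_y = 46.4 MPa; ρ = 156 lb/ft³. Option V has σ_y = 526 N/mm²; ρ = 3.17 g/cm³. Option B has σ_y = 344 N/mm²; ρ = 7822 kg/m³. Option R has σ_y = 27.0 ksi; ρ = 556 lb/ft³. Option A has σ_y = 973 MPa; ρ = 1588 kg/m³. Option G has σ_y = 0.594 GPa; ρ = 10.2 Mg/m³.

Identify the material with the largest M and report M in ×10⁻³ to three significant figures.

Convert each candidate to consistent units, then evaluate M:
  option U: σ_y = 46.40 MPa, ρ = 2499 kg/m³
  option V: σ_y = 526.0 MPa, ρ = 3170 kg/m³
  option B: σ_y = 344.0 MPa, ρ = 7822 kg/m³
  option R: σ_y = 186.2 MPa, ρ = 8906 kg/m³
  option A: σ_y = 973.0 MPa, ρ = 1588 kg/m³
  option G: σ_y = 594.0 MPa, ρ = 10200 kg/m³
  option A: M = 19.6×10⁻³
  option V: M = 7.23×10⁻³
  option U: M = 2.73×10⁻³
  option G: M = 2.39×10⁻³
  option B: M = 2.37×10⁻³
  option R: M = 1.53×10⁻³
Option A ranks first.

option A, M = 19.6×10⁻³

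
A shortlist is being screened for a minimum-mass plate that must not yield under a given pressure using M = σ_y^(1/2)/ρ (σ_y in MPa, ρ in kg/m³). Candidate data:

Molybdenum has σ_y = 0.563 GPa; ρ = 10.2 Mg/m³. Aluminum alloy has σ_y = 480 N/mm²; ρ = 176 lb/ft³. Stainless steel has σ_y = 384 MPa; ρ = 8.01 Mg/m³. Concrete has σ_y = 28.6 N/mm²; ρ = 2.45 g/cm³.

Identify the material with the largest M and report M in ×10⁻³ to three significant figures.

aluminum alloy, M = 7.77×10⁻³

Putting every candidate on a common basis:
  molybdenum: σ_y = 563.0 MPa, ρ = 10200 kg/m³
  aluminum alloy: σ_y = 480.0 MPa, ρ = 2819 kg/m³
  stainless steel: σ_y = 384.0 MPa, ρ = 8010 kg/m³
  concrete: σ_y = 28.60 MPa, ρ = 2450 kg/m³
  aluminum alloy: M = 7.77×10⁻³
  stainless steel: M = 2.45×10⁻³
  molybdenum: M = 2.33×10⁻³
  concrete: M = 2.18×10⁻³
The maximum is for aluminum alloy.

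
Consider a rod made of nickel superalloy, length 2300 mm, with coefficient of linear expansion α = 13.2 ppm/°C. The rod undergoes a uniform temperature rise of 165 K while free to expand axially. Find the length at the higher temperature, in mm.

ΔL = α·L₀·ΔT = 13.2×10⁻⁶ × 2300 mm × 165.0 K = 5.01 mm.
L = L₀ + ΔL = 2300 + 5.01 = 2305.0 mm.

2305.0 mm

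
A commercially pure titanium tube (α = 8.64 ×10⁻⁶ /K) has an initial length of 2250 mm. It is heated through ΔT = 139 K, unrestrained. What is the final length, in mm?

2252.7 mm

ΔL = α·L₀·ΔT = 8.64×10⁻⁶ × 2250 mm × 139.0 K = 2.70 mm.
L = L₀ + ΔL = 2250 + 2.70 = 2252.7 mm.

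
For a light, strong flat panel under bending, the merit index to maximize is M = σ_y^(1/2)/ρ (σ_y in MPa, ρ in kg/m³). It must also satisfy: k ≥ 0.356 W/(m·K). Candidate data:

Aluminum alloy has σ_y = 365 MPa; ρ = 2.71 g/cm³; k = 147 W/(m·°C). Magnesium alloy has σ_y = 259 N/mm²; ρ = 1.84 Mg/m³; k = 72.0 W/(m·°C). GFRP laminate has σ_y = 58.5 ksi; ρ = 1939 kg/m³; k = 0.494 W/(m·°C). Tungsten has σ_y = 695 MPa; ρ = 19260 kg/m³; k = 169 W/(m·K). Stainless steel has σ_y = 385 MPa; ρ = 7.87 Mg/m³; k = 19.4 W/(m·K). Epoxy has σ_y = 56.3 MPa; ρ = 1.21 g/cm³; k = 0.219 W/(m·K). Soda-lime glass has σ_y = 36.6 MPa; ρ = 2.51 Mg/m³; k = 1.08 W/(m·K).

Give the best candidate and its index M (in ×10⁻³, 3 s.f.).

Screen on constraints: k ≥ 0.356 W/(m·K). Survivors: aluminum alloy, magnesium alloy, GFRP laminate, tungsten, stainless steel, soda-lime glass.
Normalizing units and computing the index:
  aluminum alloy: σ_y = 365.0 MPa, ρ = 2710 kg/m³
  magnesium alloy: σ_y = 259.0 MPa, ρ = 1840 kg/m³
  GFRP laminate: σ_y = 403.3 MPa, ρ = 1939 kg/m³
  tungsten: σ_y = 695.0 MPa, ρ = 19260 kg/m³
  stainless steel: σ_y = 385.0 MPa, ρ = 7870 kg/m³
  soda-lime glass: σ_y = 36.60 MPa, ρ = 2510 kg/m³
  GFRP laminate: M = 10.4×10⁻³
  magnesium alloy: M = 8.75×10⁻³
  aluminum alloy: M = 7.05×10⁻³
  stainless steel: M = 2.49×10⁻³
  soda-lime glass: M = 2.41×10⁻³
  tungsten: M = 1.37×10⁻³
The maximum is for GFRP laminate.

GFRP laminate, M = 10.4×10⁻³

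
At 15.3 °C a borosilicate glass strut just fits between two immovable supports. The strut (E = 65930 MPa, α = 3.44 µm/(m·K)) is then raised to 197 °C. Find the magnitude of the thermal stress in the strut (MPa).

41.2 MPa

E = 65930 MPa = 65.93 GPa.
ΔT = 181.7 K. Constrained thermal stress σ = E·α·ΔT = 65.93×10³ MPa × 3.44×10⁻⁶ × 181.7 = 41.2 MPa (compressive).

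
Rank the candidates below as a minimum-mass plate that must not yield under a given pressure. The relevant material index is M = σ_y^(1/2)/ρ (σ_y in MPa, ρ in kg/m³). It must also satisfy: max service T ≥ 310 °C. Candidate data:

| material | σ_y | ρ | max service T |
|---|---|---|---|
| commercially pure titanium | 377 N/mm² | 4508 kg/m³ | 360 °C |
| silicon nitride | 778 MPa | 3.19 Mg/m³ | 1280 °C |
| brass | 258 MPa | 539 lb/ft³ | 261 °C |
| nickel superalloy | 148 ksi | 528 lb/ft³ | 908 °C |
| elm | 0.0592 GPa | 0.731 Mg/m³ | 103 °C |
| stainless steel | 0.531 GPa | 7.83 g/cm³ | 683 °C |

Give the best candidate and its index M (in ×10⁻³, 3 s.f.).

silicon nitride, M = 8.74×10⁻³

Screen on constraints: max service T ≥ 310 °C. Survivors: commercially pure titanium, silicon nitride, nickel superalloy, stainless steel.
After converting to SI:
  commercially pure titanium: σ_y = 377.0 MPa, ρ = 4508 kg/m³
  silicon nitride: σ_y = 778.0 MPa, ρ = 3190 kg/m³
  nickel superalloy: σ_y = 1020 MPa, ρ = 8458 kg/m³
  stainless steel: σ_y = 531.0 MPa, ρ = 7830 kg/m³
  silicon nitride: M = 8.74×10⁻³
  commercially pure titanium: M = 4.31×10⁻³
  nickel superalloy: M = 3.78×10⁻³
  stainless steel: M = 2.94×10⁻³
The maximum is for silicon nitride.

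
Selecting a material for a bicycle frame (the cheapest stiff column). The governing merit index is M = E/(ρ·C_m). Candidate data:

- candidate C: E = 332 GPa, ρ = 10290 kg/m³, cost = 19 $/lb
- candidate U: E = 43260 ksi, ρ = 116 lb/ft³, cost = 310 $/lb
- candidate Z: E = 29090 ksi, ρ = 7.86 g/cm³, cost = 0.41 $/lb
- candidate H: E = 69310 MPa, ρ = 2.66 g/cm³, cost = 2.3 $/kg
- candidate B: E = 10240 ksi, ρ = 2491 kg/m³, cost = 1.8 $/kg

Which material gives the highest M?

candidate Z

Normalizing units and computing the index:
  candidate C: E = 332.0 GPa, ρ = 10290 kg/m³, cost = 41.89 $/kg
  candidate U: E = 298.3 GPa, ρ = 1858 kg/m³, cost = 683.4 $/kg
  candidate Z: E = 200.6 GPa, ρ = 7860 kg/m³, cost = 0.9039 $/kg
  candidate H: E = 69.31 GPa, ρ = 2660 kg/m³, cost = 2.300 $/kg
  candidate B: E = 70.60 GPa, ρ = 2491 kg/m³, cost = 1.800 $/kg
  candidate Z: M = 28.2 MN·m per $
  candidate B: M = 15.7 MN·m per $
  candidate H: M = 11.3 MN·m per $
  candidate C: M = 0.770 MN·m per $
  candidate U: M = 0.235 MN·m per $
Candidate Z has the largest M.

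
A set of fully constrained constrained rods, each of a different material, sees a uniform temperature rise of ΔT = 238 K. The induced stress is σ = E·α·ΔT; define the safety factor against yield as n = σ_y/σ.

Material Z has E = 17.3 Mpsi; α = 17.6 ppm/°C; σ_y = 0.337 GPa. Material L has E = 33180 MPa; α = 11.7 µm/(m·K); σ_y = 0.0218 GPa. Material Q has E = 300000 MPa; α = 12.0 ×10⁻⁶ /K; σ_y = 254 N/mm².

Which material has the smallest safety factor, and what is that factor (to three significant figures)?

material L, n = 0.236

Per material, after unit conversion:
  material Z: E = 119.3, α = 17.6, σ_y = 337.0 → σ = 500 MPa, n = 0.674
  material L: E = 33.18, α = 11.7, σ_y = 21.80 → σ = 92.4 MPa, n = 0.236
  material Q: E = 300.0, α = 12.0, σ_y = 254.0 → σ = 857 MPa, n = 0.296
The minimum is material L at n = 0.236.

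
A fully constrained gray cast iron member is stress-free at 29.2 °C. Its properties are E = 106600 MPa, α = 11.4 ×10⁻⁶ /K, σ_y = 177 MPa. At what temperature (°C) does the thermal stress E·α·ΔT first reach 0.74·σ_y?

E = 106600 MPa = 106.6 GPa.
E·α·ΔT = 131.0 MPa ⇒ ΔT = 131.0 / (106.6×10³ × 11.4×10⁻⁶) = 107.8 K.
T = 29.2 + 107.8 = 137.0 °C.

137 °C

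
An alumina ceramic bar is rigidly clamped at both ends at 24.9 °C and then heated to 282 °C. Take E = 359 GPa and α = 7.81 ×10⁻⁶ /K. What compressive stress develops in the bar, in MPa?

ΔT = 257.1 K. Constrained thermal stress σ = E·α·ΔT = 359.0×10³ MPa × 7.81×10⁻⁶ × 257.1 = 721 MPa (compressive).

721 MPa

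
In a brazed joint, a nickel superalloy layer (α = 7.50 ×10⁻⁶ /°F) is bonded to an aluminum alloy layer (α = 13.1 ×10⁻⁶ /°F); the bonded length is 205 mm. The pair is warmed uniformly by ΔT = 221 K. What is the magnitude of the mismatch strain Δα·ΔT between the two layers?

2.23×10⁻³

nickel superalloy: α = 7.50×10⁻⁶/°F × 9/5 = 13.5×10⁻⁶/K.
aluminum alloy: α = 13.1×10⁻⁶/°F × 9/5 = 23.6×10⁻⁶/K.
Δα = |13.5 − 23.6|×10⁻⁶/K = 10.1×10⁻⁶/K.
Mismatch strain = Δα·ΔT = 10.1×10⁻⁶ × 221.0 = 2.23×10⁻³.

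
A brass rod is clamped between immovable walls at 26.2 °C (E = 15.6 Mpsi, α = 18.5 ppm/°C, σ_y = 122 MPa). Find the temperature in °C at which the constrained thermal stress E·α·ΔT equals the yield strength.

87.5 °C

E = 15.6 Mpsi = 107.6 GPa.
E·α·ΔT = 122.0 MPa ⇒ ΔT = 122.0 / (107.6×10³ × 18.5×10⁻⁶) = 61.31 K.
T = 26.2 + 61.31 = 87.51 °C.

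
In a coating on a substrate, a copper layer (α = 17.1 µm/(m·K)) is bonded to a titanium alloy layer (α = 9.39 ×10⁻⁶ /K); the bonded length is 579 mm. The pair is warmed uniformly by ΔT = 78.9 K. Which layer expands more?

α(copper) = 17.1×10⁻⁶/K vs α(titanium alloy) = 9.39×10⁻⁶/K.
Higher α expands more for the same ΔT: copper.

copper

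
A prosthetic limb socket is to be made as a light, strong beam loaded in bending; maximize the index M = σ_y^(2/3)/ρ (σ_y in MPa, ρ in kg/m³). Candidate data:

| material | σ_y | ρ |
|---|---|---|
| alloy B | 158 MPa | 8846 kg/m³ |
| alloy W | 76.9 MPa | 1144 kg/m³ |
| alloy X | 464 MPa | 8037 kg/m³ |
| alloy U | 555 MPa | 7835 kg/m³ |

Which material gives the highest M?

Per-candidate index values:
  alloy W: M = 15.8×10⁻³
  alloy U: M = 8.62×10⁻³
  alloy X: M = 7.46×10⁻³
  alloy B: M = 3.30×10⁻³
Alloy W has the largest M.

alloy W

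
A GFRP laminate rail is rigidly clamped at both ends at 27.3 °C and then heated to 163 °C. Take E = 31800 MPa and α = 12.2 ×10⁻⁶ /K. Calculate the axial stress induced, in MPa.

52.6 MPa

E = 31800 MPa = 31.80 GPa.
ΔT = 135.7 K. Constrained thermal stress σ = E·α·ΔT = 31.80×10³ MPa × 12.2×10⁻⁶ × 135.7 = 52.6 MPa (compressive).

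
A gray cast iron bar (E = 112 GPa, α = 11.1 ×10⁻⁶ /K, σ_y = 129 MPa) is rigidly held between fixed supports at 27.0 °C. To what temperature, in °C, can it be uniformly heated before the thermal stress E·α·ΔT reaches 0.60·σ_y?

89.3 °C

E·α·ΔT = 77.40 MPa ⇒ ΔT = 77.40 / (112.0×10³ × 11.1×10⁻⁶) = 62.26 K.
T = 27.0 + 62.26 = 89.26 °C.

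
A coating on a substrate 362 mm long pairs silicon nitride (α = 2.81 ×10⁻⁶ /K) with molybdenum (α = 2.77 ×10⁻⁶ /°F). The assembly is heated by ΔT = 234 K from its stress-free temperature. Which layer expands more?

molybdenum

molybdenum: α = 2.77×10⁻⁶/°F × 9/5 = 4.99×10⁻⁶/K.
α(silicon nitride) = 2.81×10⁻⁶/K vs α(molybdenum) = 4.99×10⁻⁶/K.
Higher α expands more for the same ΔT: molybdenum.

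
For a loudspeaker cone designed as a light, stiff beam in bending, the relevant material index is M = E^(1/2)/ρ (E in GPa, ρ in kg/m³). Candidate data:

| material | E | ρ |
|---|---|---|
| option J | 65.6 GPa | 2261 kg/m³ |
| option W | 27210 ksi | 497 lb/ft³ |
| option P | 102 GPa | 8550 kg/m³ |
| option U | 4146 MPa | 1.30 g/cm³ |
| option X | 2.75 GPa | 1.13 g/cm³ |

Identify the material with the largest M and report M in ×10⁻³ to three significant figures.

Normalizing units and computing the index:
  option J: E = 65.60 GPa, ρ = 2261 kg/m³
  option W: E = 187.6 GPa, ρ = 7961 kg/m³
  option P: E = 102.0 GPa, ρ = 8550 kg/m³
  option U: E = 4.146 GPa, ρ = 1300 kg/m³
  option X: E = 2.750 GPa, ρ = 1130 kg/m³
  option J: M = 3.58×10⁻³
  option W: M = 1.72×10⁻³
  option U: M = 1.57×10⁻³
  option X: M = 1.47×10⁻³
  option P: M = 1.18×10⁻³
Option J ranks first.

option J, M = 3.58×10⁻³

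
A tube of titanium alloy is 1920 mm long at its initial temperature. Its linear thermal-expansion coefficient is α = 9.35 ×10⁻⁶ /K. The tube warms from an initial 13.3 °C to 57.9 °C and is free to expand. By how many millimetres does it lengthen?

0.801 mm

ΔT = 57.9 − 13.3 = 44.60 K.
ΔL = α·L₀·ΔT = 9.35×10⁻⁶ × 1920 mm × 44.60 K = 0.801 mm.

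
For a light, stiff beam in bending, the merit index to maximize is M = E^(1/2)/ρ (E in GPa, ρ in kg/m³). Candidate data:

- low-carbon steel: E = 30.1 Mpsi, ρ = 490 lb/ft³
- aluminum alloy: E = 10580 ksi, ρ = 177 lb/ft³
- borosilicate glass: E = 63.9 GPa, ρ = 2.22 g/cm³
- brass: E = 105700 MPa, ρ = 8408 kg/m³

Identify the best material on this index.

Putting every candidate on a common basis:
  low-carbon steel: E = 207.5 GPa, ρ = 7849 kg/m³
  aluminum alloy: E = 72.95 GPa, ρ = 2835 kg/m³
  borosilicate glass: E = 63.90 GPa, ρ = 2220 kg/m³
  brass: E = 105.7 GPa, ρ = 8408 kg/m³
  borosilicate glass: M = 3.60×10⁻³
  aluminum alloy: M = 3.01×10⁻³
  low-carbon steel: M = 1.84×10⁻³
  brass: M = 1.22×10⁻³
Highest index: borosilicate glass.

borosilicate glass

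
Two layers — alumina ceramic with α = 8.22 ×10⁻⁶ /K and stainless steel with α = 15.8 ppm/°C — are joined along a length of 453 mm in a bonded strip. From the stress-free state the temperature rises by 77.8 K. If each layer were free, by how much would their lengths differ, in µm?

267 µm

Δα = |8.22 − 15.8|×10⁻⁶/K = 7.58×10⁻⁶/K.
ΔL_mismatch = Δα·L·ΔT = 7.58×10⁻⁶ × 453.0 mm × 77.8 K = 267 µm.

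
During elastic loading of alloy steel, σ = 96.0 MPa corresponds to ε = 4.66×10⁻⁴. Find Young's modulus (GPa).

E = σ/ε = 96.0 MPa / 4.66×10⁻⁴ = 206000 MPa = 206 GPa.

206 GPa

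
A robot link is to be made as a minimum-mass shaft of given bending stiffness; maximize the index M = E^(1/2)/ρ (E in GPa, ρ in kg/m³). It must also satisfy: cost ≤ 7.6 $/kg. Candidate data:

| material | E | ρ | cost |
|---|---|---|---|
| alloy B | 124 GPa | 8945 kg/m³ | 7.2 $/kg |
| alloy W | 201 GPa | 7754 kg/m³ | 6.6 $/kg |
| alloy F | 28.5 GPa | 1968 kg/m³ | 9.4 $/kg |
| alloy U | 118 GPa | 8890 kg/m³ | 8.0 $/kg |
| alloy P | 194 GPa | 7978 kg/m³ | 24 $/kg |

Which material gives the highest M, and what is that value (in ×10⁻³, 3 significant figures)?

alloy W, M = 1.83×10⁻³

Screen on constraints: cost ≤ 7.6 $/kg. Survivors: alloy B, alloy W.
Per-candidate index values:
  alloy W: M = 1.83×10⁻³
  alloy B: M = 1.24×10⁻³
Alloy W has the largest M.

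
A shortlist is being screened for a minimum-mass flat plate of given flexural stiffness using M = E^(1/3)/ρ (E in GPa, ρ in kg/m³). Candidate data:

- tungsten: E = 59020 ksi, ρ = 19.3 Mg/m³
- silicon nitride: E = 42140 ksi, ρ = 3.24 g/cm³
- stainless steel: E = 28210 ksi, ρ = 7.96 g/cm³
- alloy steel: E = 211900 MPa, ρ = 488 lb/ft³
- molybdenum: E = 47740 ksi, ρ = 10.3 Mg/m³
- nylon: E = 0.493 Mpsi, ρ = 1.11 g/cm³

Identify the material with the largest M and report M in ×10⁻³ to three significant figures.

silicon nitride, M = 2.04×10⁻³

Putting every candidate on a common basis:
  tungsten: E = 406.9 GPa, ρ = 19300 kg/m³
  silicon nitride: E = 290.5 GPa, ρ = 3240 kg/m³
  stainless steel: E = 194.5 GPa, ρ = 7960 kg/m³
  alloy steel: E = 211.9 GPa, ρ = 7817 kg/m³
  molybdenum: E = 329.2 GPa, ρ = 10300 kg/m³
  nylon: E = 3.399 GPa, ρ = 1110 kg/m³
  silicon nitride: M = 2.04×10⁻³
  nylon: M = 1.35×10⁻³
  alloy steel: M = 0.763×10⁻³
  stainless steel: M = 0.728×10⁻³
  molybdenum: M = 0.670×10⁻³
  tungsten: M = 0.384×10⁻³
Silicon nitride ranks first.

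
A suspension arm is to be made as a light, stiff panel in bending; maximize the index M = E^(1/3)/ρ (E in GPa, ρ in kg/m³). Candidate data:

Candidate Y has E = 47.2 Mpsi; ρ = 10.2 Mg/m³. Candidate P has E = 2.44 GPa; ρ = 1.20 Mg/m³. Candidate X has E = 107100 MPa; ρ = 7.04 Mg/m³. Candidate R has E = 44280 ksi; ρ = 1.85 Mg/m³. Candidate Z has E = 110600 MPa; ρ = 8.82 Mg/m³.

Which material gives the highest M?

Putting every candidate on a common basis:
  candidate Y: E = 325.4 GPa, ρ = 10200 kg/m³
  candidate P: E = 2.440 GPa, ρ = 1200 kg/m³
  candidate X: E = 107.1 GPa, ρ = 7040 kg/m³
  candidate R: E = 305.3 GPa, ρ = 1850 kg/m³
  candidate Z: E = 110.6 GPa, ρ = 8820 kg/m³
  candidate R: M = 3.64×10⁻³
  candidate P: M = 1.12×10⁻³
  candidate X: M = 0.675×10⁻³
  candidate Y: M = 0.674×10⁻³
  candidate Z: M = 0.544×10⁻³
Highest index: candidate R.

candidate R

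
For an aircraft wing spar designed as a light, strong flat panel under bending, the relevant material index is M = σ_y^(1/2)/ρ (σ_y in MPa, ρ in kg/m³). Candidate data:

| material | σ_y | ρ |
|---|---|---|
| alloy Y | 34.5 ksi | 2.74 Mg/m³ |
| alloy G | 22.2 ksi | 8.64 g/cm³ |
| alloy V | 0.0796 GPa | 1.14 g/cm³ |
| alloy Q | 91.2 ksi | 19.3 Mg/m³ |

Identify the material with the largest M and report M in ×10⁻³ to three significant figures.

Putting every candidate on a common basis:
  alloy Y: σ_y = 237.9 MPa, ρ = 2740 kg/m³
  alloy G: σ_y = 153.1 MPa, ρ = 8640 kg/m³
  alloy V: σ_y = 79.60 MPa, ρ = 1140 kg/m³
  alloy Q: σ_y = 628.8 MPa, ρ = 19300 kg/m³
  alloy V: M = 7.83×10⁻³
  alloy Y: M = 5.63×10⁻³
  alloy G: M = 1.43×10⁻³
  alloy Q: M = 1.30×10⁻³
The maximum is for alloy V.

alloy V, M = 7.83×10⁻³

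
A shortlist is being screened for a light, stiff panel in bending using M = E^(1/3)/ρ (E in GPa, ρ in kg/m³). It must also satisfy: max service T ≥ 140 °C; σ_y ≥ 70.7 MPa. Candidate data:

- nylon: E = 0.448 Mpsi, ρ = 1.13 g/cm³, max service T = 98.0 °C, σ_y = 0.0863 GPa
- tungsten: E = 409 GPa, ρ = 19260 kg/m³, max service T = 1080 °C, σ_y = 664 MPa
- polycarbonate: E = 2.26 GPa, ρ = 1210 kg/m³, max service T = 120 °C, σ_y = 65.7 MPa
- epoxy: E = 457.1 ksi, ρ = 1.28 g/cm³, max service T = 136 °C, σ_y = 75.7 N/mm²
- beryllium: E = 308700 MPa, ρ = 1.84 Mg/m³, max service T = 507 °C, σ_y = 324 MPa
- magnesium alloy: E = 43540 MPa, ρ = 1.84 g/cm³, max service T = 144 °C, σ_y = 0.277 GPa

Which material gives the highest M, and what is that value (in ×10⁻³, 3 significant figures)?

Screen on constraints: max service T ≥ 140 °C; σ_y ≥ 70.7 MPa. Survivors: tungsten, beryllium, magnesium alloy.
Convert each candidate to consistent units, then evaluate M:
  tungsten: E = 409.0 GPa, ρ = 19260 kg/m³
  beryllium: E = 308.7 GPa, ρ = 1840 kg/m³
  magnesium alloy: E = 43.54 GPa, ρ = 1840 kg/m³
  beryllium: M = 3.67×10⁻³
  magnesium alloy: M = 1.91×10⁻³
  tungsten: M = 0.385×10⁻³
Beryllium has the largest M.

beryllium, M = 3.67×10⁻³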